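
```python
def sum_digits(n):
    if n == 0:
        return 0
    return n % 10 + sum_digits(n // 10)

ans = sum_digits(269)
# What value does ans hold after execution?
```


sum_digits(269)
= 9 + sum_digits(26)
= 9 + 6 + sum_digits(2)
= 9 + 6 + 2 + sum_digits(0)
= 9 + 6 + 2 + 0
= 17


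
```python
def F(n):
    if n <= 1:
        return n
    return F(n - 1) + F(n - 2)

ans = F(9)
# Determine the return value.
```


F(9)
= F(8) + F(7)
= (F(7) + F(6)) + F(7)
Computing bottom-up: F(0)=0, F(1)=1, F(2)=1, F(3)=2, F(4)=3, F(5)=5, F(6)=8, F(7)=13, F(8)=21, F(9)=34
= 34


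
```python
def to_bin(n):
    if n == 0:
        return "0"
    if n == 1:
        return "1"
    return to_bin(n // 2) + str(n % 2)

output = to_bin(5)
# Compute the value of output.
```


to_bin(5)
= to_bin(2) + "1"
= to_bin(1) + "0" + "1"
= "1" + "0" + "1"
= "101"


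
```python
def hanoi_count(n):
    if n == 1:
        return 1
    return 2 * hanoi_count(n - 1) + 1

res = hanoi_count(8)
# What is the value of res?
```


hanoi_count(8)
= 2 * hanoi_count(7) + 1
= 2 * (2 * hanoi_count(6) + 1) + 1
= 2 * (2 * (2 * hanoi_count(5) + 1) + 1) + 1
= 2 * (2 * (2 * (2 * hanoi_count(4) + 1) + 1) + 1) + 1
= 2 * (2 * (2 * (2 * (2 * hanoi_count(3) + 1) + 1) + 1) + 1) + 1
= 2 * (2 * (2 * (2 * (2 * (2 * hanoi_count(2) + 1) + 1) + 1) + 1) + 1) + 1
= 2 * (2 * (2 * (2 * (2 * (2 * (2 * hanoi_count(1) + 1) + 1) + 1) + 1) + 1) + 1) + 1
Now compute bottom-up:
hanoi_count(1) = 1
hanoi_count(2) = 2 * 1 + 1 = 3
hanoi_count(3) = 2 * 3 + 1 = 7
hanoi_count(4) = 2 * 7 + 1 = 15
hanoi_count(5) = 2 * 15 + 1 = 31
hanoi_count(6) = 2 * 31 + 1 = 63
hanoi_count(7) = 2 * 63 + 1 = 127
hanoi_count(8) = 2 * 127 + 1 = 255
= 255


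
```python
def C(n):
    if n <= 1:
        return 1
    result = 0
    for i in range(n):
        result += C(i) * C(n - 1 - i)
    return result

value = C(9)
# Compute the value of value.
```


C(9)
= sum of C(i) * C(9-1-i) for i in 0..8
First compute sub-values bottom-up:
  C(0) = 1, C(1) = 1
  C(2) = 1*1 + 1*1 = 2
  C(3) = 1*2 + 1*1 + 2*1 = 5
  C(4) = 1*5 + 1*2 + 2*1 + 5*1 = 14
  C(5) = 1*14 + 1*5 + 2*2 + 5*1 + 14*1 = 42
  C(6) = 1*42 + 1*14 + 2*5 + 5*2 + 14*1 + 42*1 = 132
  C(7) = 1*132 + 1*42 + 2*14 + 5*5 + 14*2 + 42*1 + 132*1 = 429
  C(8) = 1*429 + 1*132 + 2*42 + 5*14 + 14*5 + 42*2 + 132*1 + 429*1 = 1430
Now C(9):
  C(0)*C(8) = 1*1430 = 1430
  C(1)*C(7) = 1*429 = 429
  C(2)*C(6) = 2*132 = 264
  C(3)*C(5) = 5*42 = 210
  C(4)*C(4) = 14*14 = 196
  C(5)*C(3) = 42*5 = 210
  C(6)*C(2) = 132*2 = 264
  C(7)*C(1) = 429*1 = 429
  C(8)*C(0) = 1430*1 = 1430
= 1430 + 429 + 264 + 210 + 196 + 210 + 264 + 429 + 1430
= 4862


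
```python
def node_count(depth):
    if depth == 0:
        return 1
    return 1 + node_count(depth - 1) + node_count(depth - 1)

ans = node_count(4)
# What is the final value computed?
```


node_count(4)
= 1 + node_count(3) + node_count(3)
= 1 + 2 * node_count(3)
node_count(k) = 2^(k+1) - 1
node_count(0) = 1
node_count(1) = 3
node_count(2) = 7
node_count(3) = 15
node_count(4) = 31
node_count(4) = 2^5 - 1 = 31


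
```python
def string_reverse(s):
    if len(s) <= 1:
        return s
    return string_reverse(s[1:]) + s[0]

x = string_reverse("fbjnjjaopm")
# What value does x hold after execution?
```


string_reverse("fbjnjjaopm")
= string_reverse("bjnjjaopm") + "f"
= string_reverse("jnjjaopm") + "b" + "f"
= string_reverse("njjaopm") + "j" + "b" + "f"
= string_reverse("jjaopm") + "n" + "j" + "b" + "f"
= string_reverse("jaopm") + "j" + "n" + "j" + "b" + "f"
= string_reverse("aopm") + "j" + "j" + "n" + "j" + "b" + "f"
= string_reverse("opm") + "a" + "j" + "j" + "n" + "j" + "b" + "f"
= string_reverse("pm") + "o" + "a" + "j" + "j" + "n" + "j" + "b" + "f"
= string_reverse("m") + "p" + "o" + "a" + "j" + "j" + "n" + "j" + "b" + "f"
= "m" + "p" + "o" + "a" + "j" + "j" + "n" + "j" + "b" + "f"
= "mpoajjnjbf"


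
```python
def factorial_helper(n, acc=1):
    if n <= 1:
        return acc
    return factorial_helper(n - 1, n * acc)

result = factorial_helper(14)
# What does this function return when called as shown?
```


factorial_helper(14, 1)
= factorial_helper(13, 14 * 1) = factorial_helper(13, 14)
= factorial_helper(12, 13 * 14) = factorial_helper(12, 182)
= factorial_helper(11, 12 * 182) = factorial_helper(11, 2184)
= factorial_helper(10, 11 * 2184) = factorial_helper(10, 24024)
= factorial_helper(9, 10 * 24024) = factorial_helper(9, 240240)
= factorial_helper(8, 9 * 240240) = factorial_helper(8, 2162160)
= factorial_helper(7, 8 * 2162160) = factorial_helper(7, 17297280)
= factorial_helper(6, 7 * 17297280) = factorial_helper(6, 121080960)
= factorial_helper(5, 6 * 121080960) = factorial_helper(5, 726485760)
= factorial_helper(4, 5 * 726485760) = factorial_helper(4, 3632428800)
= factorial_helper(3, 4 * 3632428800) = factorial_helper(3, 14529715200)
= factorial_helper(2, 3 * 14529715200) = factorial_helper(2, 43589145600)
= factorial_helper(1, 2 * 43589145600) = factorial_helper(1, 87178291200)
n <= 1, return acc = 87178291200


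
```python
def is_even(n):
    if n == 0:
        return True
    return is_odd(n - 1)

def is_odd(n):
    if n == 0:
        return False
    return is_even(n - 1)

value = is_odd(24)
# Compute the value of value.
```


is_odd(24)
= is_even(23)
= is_odd(22)
= is_even(21)
= is_odd(20)
= is_even(19)
= is_odd(18)
= is_even(17)
= is_odd(16)
= is_even(15)
= is_odd(14)
= is_even(13)
= is_odd(12)
= is_even(11)
= is_odd(10)
= is_even(9)
= is_odd(8)
= is_even(7)
= is_odd(6)
= is_even(5)
= is_odd(4)
= is_even(3)
= is_odd(2)
= is_even(1)
= is_odd(0)
n == 0: return False
= False


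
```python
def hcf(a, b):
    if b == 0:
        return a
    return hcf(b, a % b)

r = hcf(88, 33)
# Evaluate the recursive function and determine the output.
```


hcf(88, 33)
= hcf(33, 88 % 33) = hcf(33, 22)
= hcf(22, 33 % 22) = hcf(22, 11)
= hcf(11, 22 % 11) = hcf(11, 0)
b == 0, return a = 11


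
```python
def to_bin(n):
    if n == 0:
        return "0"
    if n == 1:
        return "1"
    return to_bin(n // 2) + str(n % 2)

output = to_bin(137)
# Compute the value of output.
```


to_bin(137)
= to_bin(68) + "1"
= to_bin(34) + "0" + "1"
= to_bin(17) + "0" + "0" + "1"
= to_bin(8) + "1" + "0" + "0" + "1"
= to_bin(4) + "0" + "1" + "0" + "0" + "1"
= to_bin(2) + "0" + "0" + "1" + "0" + "0" + "1"
= to_bin(1) + "0" + "0" + "0" + "1" + "0" + "0" + "1"
= "1" + "0" + "0" + "0" + "1" + "0" + "0" + "1"
= "10001001"


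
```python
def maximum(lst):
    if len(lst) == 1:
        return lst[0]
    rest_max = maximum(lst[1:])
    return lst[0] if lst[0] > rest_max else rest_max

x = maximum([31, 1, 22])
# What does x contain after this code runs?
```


maximum([31, 1, 22])
= compare 31 with maximum([1, 22])
= compare 1 with maximum([22])
Base: maximum([22]) = 22
compare 1 with 22: max = 22
compare 31 with 22: max = 31
= 31


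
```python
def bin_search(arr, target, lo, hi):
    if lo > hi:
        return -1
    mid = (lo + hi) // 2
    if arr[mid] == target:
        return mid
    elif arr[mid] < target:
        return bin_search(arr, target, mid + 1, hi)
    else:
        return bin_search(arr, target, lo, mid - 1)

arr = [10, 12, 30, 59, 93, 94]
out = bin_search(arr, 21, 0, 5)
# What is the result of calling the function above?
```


bin_search(arr, 21, 0, 5)
lo=0, hi=5, mid=2, arr[mid]=30
30 > 21, search left half
lo=0, hi=1, mid=0, arr[mid]=10
10 < 21, search right half
lo=1, hi=1, mid=1, arr[mid]=12
12 < 21, search right half
lo > hi, target not found, return -1
= -1


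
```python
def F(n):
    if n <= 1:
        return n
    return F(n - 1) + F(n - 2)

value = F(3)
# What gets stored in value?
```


F(3)
= F(2) + F(1)
Computing bottom-up: F(0)=0, F(1)=1, F(2)=1, F(3)=2
= 2


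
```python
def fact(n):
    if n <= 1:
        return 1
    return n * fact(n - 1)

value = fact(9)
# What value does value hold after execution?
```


fact(9)
= 9 * fact(8)
= 9 * 8 * fact(7)
= 9 * 8 * 7 * fact(6)
= 9 * 8 * 7 * 6 * fact(5)
= 9 * 8 * 7 * 6 * 5 * fact(4)
= 9 * 8 * 7 * 6 * 5 * 4 * fact(3)
= 9 * 8 * 7 * 6 * 5 * 4 * 3 * fact(2)
= 9 * 8 * 7 * 6 * 5 * 4 * 3 * 2 * fact(1)
= 9 * 8 * 7 * 6 * 5 * 4 * 3 * 2 * 1
= 362880


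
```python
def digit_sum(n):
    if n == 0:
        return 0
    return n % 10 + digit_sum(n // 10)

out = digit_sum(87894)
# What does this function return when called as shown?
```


digit_sum(87894)
= 4 + digit_sum(8789)
= 4 + 9 + digit_sum(878)
= 4 + 9 + 8 + digit_sum(87)
= 4 + 9 + 8 + 7 + digit_sum(8)
= 4 + 9 + 8 + 7 + 8 + digit_sum(0)
= 4 + 9 + 8 + 7 + 8 + 0
= 36


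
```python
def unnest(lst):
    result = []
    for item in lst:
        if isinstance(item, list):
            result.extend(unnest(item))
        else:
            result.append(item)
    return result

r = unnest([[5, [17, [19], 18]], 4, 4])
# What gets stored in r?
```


unnest([[5, [17, [19], 18]], 4, 4])
Processing each element:
  [5, [17, [19], 18]] is a list -> unnest recursively -> [5, 17, 19, 18]
  4 is not a list -> append 4
  4 is not a list -> append 4
= [5, 17, 19, 18, 4, 4]


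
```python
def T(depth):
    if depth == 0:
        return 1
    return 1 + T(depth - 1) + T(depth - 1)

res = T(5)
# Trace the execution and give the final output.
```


T(5)
= 1 + T(4) + T(4)
= 1 + 2 * T(4)
T(k) = 2^(k+1) - 1
T(0) = 1
T(1) = 3
T(2) = 7
T(3) = 15
T(4) = 31
T(5) = 2^6 - 1 = 63


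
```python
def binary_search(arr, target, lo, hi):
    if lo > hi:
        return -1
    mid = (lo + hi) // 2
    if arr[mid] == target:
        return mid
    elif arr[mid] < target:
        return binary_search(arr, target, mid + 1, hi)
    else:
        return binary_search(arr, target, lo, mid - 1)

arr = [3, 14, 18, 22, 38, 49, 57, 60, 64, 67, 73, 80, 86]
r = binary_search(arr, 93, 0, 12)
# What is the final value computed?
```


binary_search(arr, 93, 0, 12)
lo=0, hi=12, mid=6, arr[mid]=57
57 < 93, search right half
lo=7, hi=12, mid=9, arr[mid]=67
67 < 93, search right half
lo=10, hi=12, mid=11, arr[mid]=80
80 < 93, search right half
lo=12, hi=12, mid=12, arr[mid]=86
86 < 93, search right half
lo > hi, target not found, return -1
= -1


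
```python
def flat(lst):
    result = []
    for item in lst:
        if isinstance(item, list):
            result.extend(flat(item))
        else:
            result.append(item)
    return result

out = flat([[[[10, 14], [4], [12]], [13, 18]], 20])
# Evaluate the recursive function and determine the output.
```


flat([[[[10, 14], [4], [12]], [13, 18]], 20])
Processing each element:
  [[[10, 14], [4], [12]], [13, 18]] is a list -> flat recursively -> [10, 14, 4, 12, 13, 18]
  20 is not a list -> append 20
= [10, 14, 4, 12, 13, 18, 20]


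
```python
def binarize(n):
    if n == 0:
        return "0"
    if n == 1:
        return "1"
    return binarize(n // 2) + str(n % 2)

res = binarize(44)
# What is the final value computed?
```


binarize(44)
= binarize(22) + "0"
= binarize(11) + "0" + "0"
= binarize(5) + "1" + "0" + "0"
= binarize(2) + "1" + "1" + "0" + "0"
= binarize(1) + "0" + "1" + "1" + "0" + "0"
= "1" + "0" + "1" + "1" + "0" + "0"
= "101100"


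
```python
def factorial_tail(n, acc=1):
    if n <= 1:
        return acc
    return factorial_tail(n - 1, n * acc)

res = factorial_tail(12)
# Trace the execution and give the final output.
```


factorial_tail(12, 1)
= factorial_tail(11, 12 * 1) = factorial_tail(11, 12)
= factorial_tail(10, 11 * 12) = factorial_tail(10, 132)
= factorial_tail(9, 10 * 132) = factorial_tail(9, 1320)
= factorial_tail(8, 9 * 1320) = factorial_tail(8, 11880)
= factorial_tail(7, 8 * 11880) = factorial_tail(7, 95040)
= factorial_tail(6, 7 * 95040) = factorial_tail(6, 665280)
= factorial_tail(5, 6 * 665280) = factorial_tail(5, 3991680)
= factorial_tail(4, 5 * 3991680) = factorial_tail(4, 19958400)
= factorial_tail(3, 4 * 19958400) = factorial_tail(3, 79833600)
= factorial_tail(2, 3 * 79833600) = factorial_tail(2, 239500800)
= factorial_tail(1, 2 * 239500800) = factorial_tail(1, 479001600)
n <= 1, return acc = 479001600


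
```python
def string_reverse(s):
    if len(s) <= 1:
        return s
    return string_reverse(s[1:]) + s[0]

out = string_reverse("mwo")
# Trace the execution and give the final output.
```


string_reverse("mwo")
= string_reverse("wo") + "m"
= string_reverse("o") + "w" + "m"
= "o" + "w" + "m"
= "owm"


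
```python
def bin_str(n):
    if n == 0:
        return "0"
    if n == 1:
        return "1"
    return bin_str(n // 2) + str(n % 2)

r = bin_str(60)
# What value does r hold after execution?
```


bin_str(60)
= bin_str(30) + "0"
= bin_str(15) + "0" + "0"
= bin_str(7) + "1" + "0" + "0"
= bin_str(3) + "1" + "1" + "0" + "0"
= bin_str(1) + "1" + "1" + "1" + "0" + "0"
= "1" + "1" + "1" + "1" + "0" + "0"
= "111100"


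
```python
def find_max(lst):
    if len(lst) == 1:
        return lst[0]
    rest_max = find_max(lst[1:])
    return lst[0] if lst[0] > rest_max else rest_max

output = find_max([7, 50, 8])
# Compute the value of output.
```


find_max([7, 50, 8])
= compare 7 with find_max([50, 8])
= compare 50 with find_max([8])
Base: find_max([8]) = 8
compare 50 with 8: max = 50
compare 7 with 50: max = 50
= 50


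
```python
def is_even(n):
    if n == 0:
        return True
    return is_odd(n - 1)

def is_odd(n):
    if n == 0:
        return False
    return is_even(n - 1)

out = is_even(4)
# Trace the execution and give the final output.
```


is_even(4)
= is_odd(3)
= is_even(2)
= is_odd(1)
= is_even(0)
n == 0: return True
= True


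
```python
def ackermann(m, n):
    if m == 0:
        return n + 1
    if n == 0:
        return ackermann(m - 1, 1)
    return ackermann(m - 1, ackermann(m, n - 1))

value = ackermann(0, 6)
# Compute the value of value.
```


ackermann(0, 6)
m == 0: return 6 + 1 = 7
= 7


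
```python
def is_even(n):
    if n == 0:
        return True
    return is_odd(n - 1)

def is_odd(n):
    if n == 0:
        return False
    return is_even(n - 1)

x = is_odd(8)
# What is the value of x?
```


is_odd(8)
= is_even(7)
= is_odd(6)
= is_even(5)
= is_odd(4)
= is_even(3)
= is_odd(2)
= is_even(1)
= is_odd(0)
n == 0: return False
= False


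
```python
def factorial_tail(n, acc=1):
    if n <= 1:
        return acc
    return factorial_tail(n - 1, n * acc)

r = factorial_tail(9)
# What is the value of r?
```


factorial_tail(9, 1)
= factorial_tail(8, 9 * 1) = factorial_tail(8, 9)
= factorial_tail(7, 8 * 9) = factorial_tail(7, 72)
= factorial_tail(6, 7 * 72) = factorial_tail(6, 504)
= factorial_tail(5, 6 * 504) = factorial_tail(5, 3024)
= factorial_tail(4, 5 * 3024) = factorial_tail(4, 15120)
= factorial_tail(3, 4 * 15120) = factorial_tail(3, 60480)
= factorial_tail(2, 3 * 60480) = factorial_tail(2, 181440)
= factorial_tail(1, 2 * 181440) = factorial_tail(1, 362880)
n <= 1, return acc = 362880


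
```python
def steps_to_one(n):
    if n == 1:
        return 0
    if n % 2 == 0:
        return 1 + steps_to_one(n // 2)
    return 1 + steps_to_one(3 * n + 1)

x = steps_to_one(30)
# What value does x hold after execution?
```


steps_to_one(30)
30 is even -> steps_to_one(15)
15 is odd -> 3*15+1 = 46 -> steps_to_one(46)
46 is even -> steps_to_one(23)
23 is odd -> 3*23+1 = 70 -> steps_to_one(70)
70 is even -> steps_to_one(35)
35 is odd -> 3*35+1 = 106 -> steps_to_one(106)
106 is even -> steps_to_one(53)
53 is odd -> 3*53+1 = 160 -> steps_to_one(160)
160 is even -> steps_to_one(80)
80 is even -> steps_to_one(40)
40 is even -> steps_to_one(20)
20 is even -> steps_to_one(10)
10 is even -> steps_to_one(5)
5 is odd -> 3*5+1 = 16 -> steps_to_one(16)
16 is even -> steps_to_one(8)
8 is even -> steps_to_one(4)
4 is even -> steps_to_one(2)
2 is even -> steps_to_one(1)
Reached 1 after 18 steps
= 18


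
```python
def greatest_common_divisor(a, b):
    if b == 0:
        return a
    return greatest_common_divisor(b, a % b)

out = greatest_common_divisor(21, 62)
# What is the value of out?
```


greatest_common_divisor(21, 62)
= greatest_common_divisor(62, 21 % 62) = greatest_common_divisor(62, 21)
= greatest_common_divisor(21, 62 % 21) = greatest_common_divisor(21, 20)
= greatest_common_divisor(20, 21 % 20) = greatest_common_divisor(20, 1)
= greatest_common_divisor(1, 20 % 1) = greatest_common_divisor(1, 0)
b == 0, return a = 1


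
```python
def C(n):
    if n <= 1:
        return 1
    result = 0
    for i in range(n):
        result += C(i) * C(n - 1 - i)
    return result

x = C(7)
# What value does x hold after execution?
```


C(7)
= sum of C(i) * C(7-1-i) for i in 0..6
First compute sub-values bottom-up:
  C(0) = 1, C(1) = 1
  C(2) = 1*1 + 1*1 = 2
  C(3) = 1*2 + 1*1 + 2*1 = 5
  C(4) = 1*5 + 1*2 + 2*1 + 5*1 = 14
  C(5) = 1*14 + 1*5 + 2*2 + 5*1 + 14*1 = 42
  C(6) = 1*42 + 1*14 + 2*5 + 5*2 + 14*1 + 42*1 = 132
Now C(7):
  C(0)*C(6) = 1*132 = 132
  C(1)*C(5) = 1*42 = 42
  C(2)*C(4) = 2*14 = 28
  C(3)*C(3) = 5*5 = 25
  C(4)*C(2) = 14*2 = 28
  C(5)*C(1) = 42*1 = 42
  C(6)*C(0) = 132*1 = 132
= 132 + 42 + 28 + 25 + 28 + 42 + 132
= 429


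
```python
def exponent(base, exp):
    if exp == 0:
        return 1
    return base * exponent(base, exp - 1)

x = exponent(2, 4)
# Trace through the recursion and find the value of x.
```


exponent(2, 4)
= 2 * exponent(2, 3)
= 2 * 2 * exponent(2, 2)
= 2 * 2 * 2 * exponent(2, 1)
= 2 * 2 * 2 * 2 * exponent(2, 0)
= 2 * 2 * 2 * 2 * 1
= 16


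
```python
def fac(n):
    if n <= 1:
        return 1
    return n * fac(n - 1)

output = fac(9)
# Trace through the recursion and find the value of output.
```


fac(9)
= 9 * fac(8)
= 9 * 8 * fac(7)
= 9 * 8 * 7 * fac(6)
= 9 * 8 * 7 * 6 * fac(5)
= 9 * 8 * 7 * 6 * 5 * fac(4)
= 9 * 8 * 7 * 6 * 5 * 4 * fac(3)
= 9 * 8 * 7 * 6 * 5 * 4 * 3 * fac(2)
= 9 * 8 * 7 * 6 * 5 * 4 * 3 * 2 * fac(1)
= 9 * 8 * 7 * 6 * 5 * 4 * 3 * 2 * 1
= 362880


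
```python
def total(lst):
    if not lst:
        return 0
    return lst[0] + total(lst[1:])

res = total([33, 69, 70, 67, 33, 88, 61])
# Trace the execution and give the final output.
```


total([33, 69, 70, 67, 33, 88, 61])
= 33 + total([69, 70, 67, 33, 88, 61])
= 33 + 69 + total([70, 67, 33, 88, 61])
= 33 + 69 + 70 + total([67, 33, 88, 61])
= 33 + 69 + 70 + 67 + total([33, 88, 61])
= 33 + 69 + 70 + 67 + 33 + total([88, 61])
= 33 + 69 + 70 + 67 + 33 + 88 + total([61])
= 33 + 69 + 70 + 67 + 33 + 88 + 61 + total([])
= 33 + 69 + 70 + 67 + 33 + 88 + 61 + 0
= 421


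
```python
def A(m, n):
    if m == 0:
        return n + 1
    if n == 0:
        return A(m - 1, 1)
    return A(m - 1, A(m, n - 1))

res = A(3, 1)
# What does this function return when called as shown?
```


A(3, 1)
= A(2, A(3, 0))
First compute A(3, 0) = 5
= A(2, 5)
= 13


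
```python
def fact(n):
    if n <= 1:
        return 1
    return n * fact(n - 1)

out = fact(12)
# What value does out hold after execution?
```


fact(12)
= 12 * fact(11)
= 12 * 11 * fact(10)
= 12 * 11 * 10 * fact(9)
= 12 * 11 * 10 * 9 * fact(8)
= 12 * 11 * 10 * 9 * 8 * fact(7)
= 12 * 11 * 10 * 9 * 8 * 7 * fact(6)
= 12 * 11 * 10 * 9 * 8 * 7 * 6 * fact(5)
= 12 * 11 * 10 * 9 * 8 * 7 * 6 * 5 * fact(4)
= 12 * 11 * 10 * 9 * 8 * 7 * 6 * 5 * 4 * fact(3)
= 12 * 11 * 10 * 9 * 8 * 7 * 6 * 5 * 4 * 3 * fact(2)
= 12 * 11 * 10 * 9 * 8 * 7 * 6 * 5 * 4 * 3 * 2 * fact(1)
= 12 * 11 * 10 * 9 * 8 * 7 * 6 * 5 * 4 * 3 * 2 * 1
= 479001600


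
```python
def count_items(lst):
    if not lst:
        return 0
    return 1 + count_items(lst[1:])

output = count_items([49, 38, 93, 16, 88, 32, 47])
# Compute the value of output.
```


count_items([49, 38, 93, 16, 88, 32, 47])
= 1 + count_items([38, 93, 16, 88, 32, 47])
= 1 + 1 + count_items([93, 16, 88, 32, 47])
= 1 + 1 + 1 + count_items([16, 88, 32, 47])
= 1 + 1 + 1 + 1 + count_items([88, 32, 47])
= 1 + 1 + 1 + 1 + 1 + count_items([32, 47])
= 1 + 1 + 1 + 1 + 1 + 1 + count_items([47])
= 1 + 1 + 1 + 1 + 1 + 1 + 1 + count_items([])
= 1 + 1 + 1 + 1 + 1 + 1 + 1 + 0
= 7


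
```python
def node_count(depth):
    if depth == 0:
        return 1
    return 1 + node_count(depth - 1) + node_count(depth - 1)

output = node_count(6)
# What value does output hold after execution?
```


node_count(6)
= 1 + node_count(5) + node_count(5)
= 1 + 2 * node_count(5)
node_count(k) = 2^(k+1) - 1
node_count(0) = 1
node_count(1) = 3
node_count(2) = 7
node_count(3) = 15
node_count(4) = 31
node_count(6) = 2^7 - 1 = 127


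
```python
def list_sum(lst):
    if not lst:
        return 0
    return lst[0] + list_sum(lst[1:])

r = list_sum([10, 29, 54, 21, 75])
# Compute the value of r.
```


list_sum([10, 29, 54, 21, 75])
= 10 + list_sum([29, 54, 21, 75])
= 10 + 29 + list_sum([54, 21, 75])
= 10 + 29 + 54 + list_sum([21, 75])
= 10 + 29 + 54 + 21 + list_sum([75])
= 10 + 29 + 54 + 21 + 75 + list_sum([])
= 10 + 29 + 54 + 21 + 75 + 0
= 189


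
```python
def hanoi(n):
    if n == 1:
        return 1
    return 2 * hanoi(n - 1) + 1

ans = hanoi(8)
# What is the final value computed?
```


hanoi(8)
= 2 * hanoi(7) + 1
= 2 * (2 * hanoi(6) + 1) + 1
= 2 * (2 * (2 * hanoi(5) + 1) + 1) + 1
= 2 * (2 * (2 * (2 * hanoi(4) + 1) + 1) + 1) + 1
= 2 * (2 * (2 * (2 * (2 * hanoi(3) + 1) + 1) + 1) + 1) + 1
= 2 * (2 * (2 * (2 * (2 * (2 * hanoi(2) + 1) + 1) + 1) + 1) + 1) + 1
= 2 * (2 * (2 * (2 * (2 * (2 * (2 * hanoi(1) + 1) + 1) + 1) + 1) + 1) + 1) + 1
Now compute bottom-up:
hanoi(1) = 1
hanoi(2) = 2 * 1 + 1 = 3
hanoi(3) = 2 * 3 + 1 = 7
hanoi(4) = 2 * 7 + 1 = 15
hanoi(5) = 2 * 15 + 1 = 31
hanoi(6) = 2 * 31 + 1 = 63
hanoi(7) = 2 * 63 + 1 = 127
hanoi(8) = 2 * 127 + 1 = 255
= 255


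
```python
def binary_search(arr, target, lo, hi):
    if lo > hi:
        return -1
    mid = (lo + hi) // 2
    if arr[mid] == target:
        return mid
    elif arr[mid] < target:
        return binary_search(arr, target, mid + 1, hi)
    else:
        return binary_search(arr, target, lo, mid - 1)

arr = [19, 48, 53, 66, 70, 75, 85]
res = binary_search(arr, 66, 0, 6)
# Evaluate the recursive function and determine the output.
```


binary_search(arr, 66, 0, 6)
lo=0, hi=6, mid=3, arr[mid]=66
arr[3] == 66, found at index 3
= 3


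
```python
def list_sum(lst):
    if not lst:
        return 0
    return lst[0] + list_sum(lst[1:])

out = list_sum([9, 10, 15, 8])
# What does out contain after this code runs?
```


list_sum([9, 10, 15, 8])
= 9 + list_sum([10, 15, 8])
= 9 + 10 + list_sum([15, 8])
= 9 + 10 + 15 + list_sum([8])
= 9 + 10 + 15 + 8 + list_sum([])
= 9 + 10 + 15 + 8 + 0
= 42


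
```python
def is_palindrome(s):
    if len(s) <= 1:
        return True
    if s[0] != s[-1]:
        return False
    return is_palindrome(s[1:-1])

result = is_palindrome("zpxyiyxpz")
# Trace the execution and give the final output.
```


is_palindrome("zpxyiyxpz")
"zpxyiyxpz": s[0]='z' == s[-1]='z' -> is_palindrome("pxyiyxp")
"pxyiyxp": s[0]='p' == s[-1]='p' -> is_palindrome("xyiyx")
"xyiyx": s[0]='x' == s[-1]='x' -> is_palindrome("yiy")
"yiy": s[0]='y' == s[-1]='y' -> is_palindrome("i")
"i": len <= 1 -> True
= True


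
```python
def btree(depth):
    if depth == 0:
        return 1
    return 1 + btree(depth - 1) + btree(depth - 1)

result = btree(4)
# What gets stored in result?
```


btree(4)
= 1 + btree(3) + btree(3)
= 1 + 2 * btree(3)
btree(k) = 2^(k+1) - 1
btree(0) = 1
btree(1) = 3
btree(2) = 7
btree(3) = 15
btree(4) = 31
btree(4) = 2^5 - 1 = 31


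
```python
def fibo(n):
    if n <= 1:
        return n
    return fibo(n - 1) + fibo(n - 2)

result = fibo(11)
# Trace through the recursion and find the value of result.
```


fibo(11)
= fibo(10) + fibo(9)
= (fibo(9) + fibo(8)) + fibo(9)
Computing bottom-up: fibo(0)=0, fibo(1)=1, fibo(2)=1, fibo(3)=2, fibo(4)=3, fibo(5)=5, fibo(6)=8, fibo(7)=13, fibo(8)=21, fibo(9)=34, fibo(10)=55, fibo(11)=89
= 89


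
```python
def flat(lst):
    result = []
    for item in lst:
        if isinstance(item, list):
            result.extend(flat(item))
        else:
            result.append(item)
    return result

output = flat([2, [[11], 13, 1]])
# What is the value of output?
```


flat([2, [[11], 13, 1]])
Processing each element:
  2 is not a list -> append 2
  [[11], 13, 1] is a list -> flat recursively -> [11, 13, 1]
= [2, 11, 13, 1]


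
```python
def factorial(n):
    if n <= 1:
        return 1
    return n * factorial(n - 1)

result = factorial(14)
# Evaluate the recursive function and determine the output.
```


factorial(14)
= 14 * factorial(13)
= 14 * 13 * factorial(12)
= 14 * 13 * 12 * factorial(11)
= 14 * 13 * 12 * 11 * factorial(10)
= 14 * 13 * 12 * 11 * 10 * factorial(9)
= 14 * 13 * 12 * 11 * 10 * 9 * factorial(8)
= 14 * 13 * 12 * 11 * 10 * 9 * 8 * factorial(7)
= 14 * 13 * 12 * 11 * 10 * 9 * 8 * 7 * factorial(6)
= 14 * 13 * 12 * 11 * 10 * 9 * 8 * 7 * 6 * factorial(5)
= 14 * 13 * 12 * 11 * 10 * 9 * 8 * 7 * 6 * 5 * factorial(4)
= 14 * 13 * 12 * 11 * 10 * 9 * 8 * 7 * 6 * 5 * 4 * factorial(3)
= 14 * 13 * 12 * 11 * 10 * 9 * 8 * 7 * 6 * 5 * 4 * 3 * factorial(2)
= 14 * 13 * 12 * 11 * 10 * 9 * 8 * 7 * 6 * 5 * 4 * 3 * 2 * factorial(1)
= 14 * 13 * 12 * 11 * 10 * 9 * 8 * 7 * 6 * 5 * 4 * 3 * 2 * 1
= 87178291200


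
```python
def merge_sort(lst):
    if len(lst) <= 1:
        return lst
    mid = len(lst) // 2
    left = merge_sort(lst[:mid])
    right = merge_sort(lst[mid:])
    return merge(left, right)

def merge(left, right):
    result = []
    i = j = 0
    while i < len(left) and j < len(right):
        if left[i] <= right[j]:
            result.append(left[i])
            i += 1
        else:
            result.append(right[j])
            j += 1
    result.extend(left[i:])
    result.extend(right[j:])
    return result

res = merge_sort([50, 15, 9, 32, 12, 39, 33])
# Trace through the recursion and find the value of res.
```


merge_sort([50, 15, 9, 32, 12, 39, 33])
Split into [50, 15, 9] and [32, 12, 39, 33]
Left sorted: [9, 15, 50]
Right sorted: [12, 32, 33, 39]
Merge [9, 15, 50] and [12, 32, 33, 39]
= [9, 12, 15, 32, 33, 39, 50]


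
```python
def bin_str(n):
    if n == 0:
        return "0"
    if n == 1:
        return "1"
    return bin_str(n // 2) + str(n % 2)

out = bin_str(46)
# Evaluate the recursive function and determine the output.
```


bin_str(46)
= bin_str(23) + "0"
= bin_str(11) + "1" + "0"
= bin_str(5) + "1" + "1" + "0"
= bin_str(2) + "1" + "1" + "1" + "0"
= bin_str(1) + "0" + "1" + "1" + "1" + "0"
= "1" + "0" + "1" + "1" + "1" + "0"
= "101110"


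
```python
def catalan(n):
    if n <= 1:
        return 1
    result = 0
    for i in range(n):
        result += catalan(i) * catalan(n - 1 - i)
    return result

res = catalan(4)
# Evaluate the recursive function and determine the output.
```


catalan(4)
= sum of catalan(i) * catalan(4-1-i) for i in 0..3
First compute sub-values bottom-up:
  catalan(0) = 1, catalan(1) = 1
  catalan(2) = 1*1 + 1*1 = 2
  catalan(3) = 1*2 + 1*1 + 2*1 = 5
Now catalan(4):
  catalan(0)*catalan(3) = 1*5 = 5
  catalan(1)*catalan(2) = 1*2 = 2
  catalan(2)*catalan(1) = 2*1 = 2
  catalan(3)*catalan(0) = 5*1 = 5
= 5 + 2 + 2 + 5
= 14


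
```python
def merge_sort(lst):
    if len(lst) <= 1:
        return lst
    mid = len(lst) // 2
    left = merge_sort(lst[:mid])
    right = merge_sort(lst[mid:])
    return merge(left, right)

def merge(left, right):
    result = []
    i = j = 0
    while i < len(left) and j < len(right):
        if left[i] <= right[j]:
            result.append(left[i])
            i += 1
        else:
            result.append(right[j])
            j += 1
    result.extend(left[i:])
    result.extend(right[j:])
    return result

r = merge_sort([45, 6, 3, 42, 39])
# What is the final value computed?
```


merge_sort([45, 6, 3, 42, 39])
Split into [45, 6] and [3, 42, 39]
Left sorted: [6, 45]
Right sorted: [3, 39, 42]
Merge [6, 45] and [3, 39, 42]
= [3, 6, 39, 42, 45]


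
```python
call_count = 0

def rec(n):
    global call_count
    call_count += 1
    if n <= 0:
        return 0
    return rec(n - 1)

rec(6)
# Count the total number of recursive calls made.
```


rec(6) calls rec(5) calls ... calls rec(0)
Total calls: 6 + 1 (for base case) = 7


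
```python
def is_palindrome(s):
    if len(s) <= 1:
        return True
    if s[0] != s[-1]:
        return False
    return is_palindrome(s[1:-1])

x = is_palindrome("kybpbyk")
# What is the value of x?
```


is_palindrome("kybpbyk")
"kybpbyk": s[0]='k' == s[-1]='k' -> is_palindrome("ybpby")
"ybpby": s[0]='y' == s[-1]='y' -> is_palindrome("bpb")
"bpb": s[0]='b' == s[-1]='b' -> is_palindrome("p")
"p": len <= 1 -> True
= True


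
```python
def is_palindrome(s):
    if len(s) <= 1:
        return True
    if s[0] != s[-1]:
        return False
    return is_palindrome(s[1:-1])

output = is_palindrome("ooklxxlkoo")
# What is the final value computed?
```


is_palindrome("ooklxxlkoo")
"ooklxxlkoo": s[0]='o' == s[-1]='o' -> is_palindrome("oklxxlko")
"oklxxlko": s[0]='o' == s[-1]='o' -> is_palindrome("klxxlk")
"klxxlk": s[0]='k' == s[-1]='k' -> is_palindrome("lxxl")
"lxxl": s[0]='l' == s[-1]='l' -> is_palindrome("xx")
"xx": s[0]='x' == s[-1]='x' -> is_palindrome("")
"": len <= 1 -> True
= True


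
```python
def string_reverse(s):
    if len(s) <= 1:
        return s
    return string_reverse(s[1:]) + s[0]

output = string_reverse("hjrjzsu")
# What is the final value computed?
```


string_reverse("hjrjzsu")
= string_reverse("jrjzsu") + "h"
= string_reverse("rjzsu") + "j" + "h"
= string_reverse("jzsu") + "r" + "j" + "h"
= string_reverse("zsu") + "j" + "r" + "j" + "h"
= string_reverse("su") + "z" + "j" + "r" + "j" + "h"
= string_reverse("u") + "s" + "z" + "j" + "r" + "j" + "h"
= "u" + "s" + "z" + "j" + "r" + "j" + "h"
= "uszjrjh"


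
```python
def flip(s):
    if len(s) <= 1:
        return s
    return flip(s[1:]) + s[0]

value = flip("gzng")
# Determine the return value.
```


flip("gzng")
= flip("zng") + "g"
= flip("ng") + "z" + "g"
= flip("g") + "n" + "z" + "g"
= "g" + "n" + "z" + "g"
= "gnzg"


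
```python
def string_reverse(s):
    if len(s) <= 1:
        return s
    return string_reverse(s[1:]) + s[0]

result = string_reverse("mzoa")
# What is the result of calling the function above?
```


string_reverse("mzoa")
= string_reverse("zoa") + "m"
= string_reverse("oa") + "z" + "m"
= string_reverse("a") + "o" + "z" + "m"
= "a" + "o" + "z" + "m"
= "aozm"


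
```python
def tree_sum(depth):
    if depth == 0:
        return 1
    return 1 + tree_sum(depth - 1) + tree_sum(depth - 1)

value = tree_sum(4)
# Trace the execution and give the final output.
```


tree_sum(4)
= 1 + tree_sum(3) + tree_sum(3)
= 1 + 2 * tree_sum(3)
tree_sum(k) = 2^(k+1) - 1
tree_sum(0) = 1
tree_sum(1) = 3
tree_sum(2) = 7
tree_sum(3) = 15
tree_sum(4) = 31
tree_sum(4) = 2^5 - 1 = 31


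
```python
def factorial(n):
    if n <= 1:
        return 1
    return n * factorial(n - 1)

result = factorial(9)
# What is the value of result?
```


factorial(9)
= 9 * factorial(8)
= 9 * 8 * factorial(7)
= 9 * 8 * 7 * factorial(6)
= 9 * 8 * 7 * 6 * factorial(5)
= 9 * 8 * 7 * 6 * 5 * factorial(4)
= 9 * 8 * 7 * 6 * 5 * 4 * factorial(3)
= 9 * 8 * 7 * 6 * 5 * 4 * 3 * factorial(2)
= 9 * 8 * 7 * 6 * 5 * 4 * 3 * 2 * factorial(1)
= 9 * 8 * 7 * 6 * 5 * 4 * 3 * 2 * 1
= 362880


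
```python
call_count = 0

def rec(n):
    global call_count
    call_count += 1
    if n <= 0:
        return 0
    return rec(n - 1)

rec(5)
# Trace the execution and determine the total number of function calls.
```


rec(5) calls rec(4) calls ... calls rec(0)
Total calls: 5 + 1 (for base case) = 6


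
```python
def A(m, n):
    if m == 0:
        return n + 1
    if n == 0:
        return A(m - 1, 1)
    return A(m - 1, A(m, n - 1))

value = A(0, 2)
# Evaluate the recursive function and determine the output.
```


A(0, 2)
m == 0: return 2 + 1 = 3
= 3


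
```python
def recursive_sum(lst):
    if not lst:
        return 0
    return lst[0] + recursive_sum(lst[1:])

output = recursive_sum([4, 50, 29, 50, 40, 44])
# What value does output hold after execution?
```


recursive_sum([4, 50, 29, 50, 40, 44])
= 4 + recursive_sum([50, 29, 50, 40, 44])
= 4 + 50 + recursive_sum([29, 50, 40, 44])
= 4 + 50 + 29 + recursive_sum([50, 40, 44])
= 4 + 50 + 29 + 50 + recursive_sum([40, 44])
= 4 + 50 + 29 + 50 + 40 + recursive_sum([44])
= 4 + 50 + 29 + 50 + 40 + 44 + recursive_sum([])
= 4 + 50 + 29 + 50 + 40 + 44 + 0
= 217


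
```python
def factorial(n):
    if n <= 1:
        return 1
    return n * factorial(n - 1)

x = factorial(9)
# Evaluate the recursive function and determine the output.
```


factorial(9)
= 9 * factorial(8)
= 9 * 8 * factorial(7)
= 9 * 8 * 7 * factorial(6)
= 9 * 8 * 7 * 6 * factorial(5)
= 9 * 8 * 7 * 6 * 5 * factorial(4)
= 9 * 8 * 7 * 6 * 5 * 4 * factorial(3)
= 9 * 8 * 7 * 6 * 5 * 4 * 3 * factorial(2)
= 9 * 8 * 7 * 6 * 5 * 4 * 3 * 2 * factorial(1)
= 9 * 8 * 7 * 6 * 5 * 4 * 3 * 2 * 1
= 362880


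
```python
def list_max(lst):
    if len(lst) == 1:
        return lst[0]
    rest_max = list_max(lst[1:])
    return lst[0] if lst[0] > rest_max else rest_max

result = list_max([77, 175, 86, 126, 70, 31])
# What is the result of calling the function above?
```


list_max([77, 175, 86, 126, 70, 31])
= compare 77 with list_max([175, 86, 126, 70, 31])
= compare 175 with list_max([86, 126, 70, 31])
= compare 86 with list_max([126, 70, 31])
= compare 126 with list_max([70, 31])
= compare 70 with list_max([31])
Base: list_max([31]) = 31
compare 70 with 31: max = 70
compare 126 with 70: max = 126
compare 86 with 126: max = 126
compare 175 with 126: max = 175
compare 77 with 175: max = 175
= 175


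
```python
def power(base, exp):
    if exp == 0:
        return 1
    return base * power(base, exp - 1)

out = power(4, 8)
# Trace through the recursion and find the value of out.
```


power(4, 8)
= 4 * power(4, 7)
= 4 * 4 * power(4, 6)
= 4 * 4 * 4 * power(4, 5)
= 4 * 4 * 4 * 4 * power(4, 4)
= 4 * 4 * 4 * 4 * 4 * power(4, 3)
= 4 * 4 * 4 * 4 * 4 * 4 * power(4, 2)
= 4 * 4 * 4 * 4 * 4 * 4 * 4 * power(4, 1)
= 4 * 4 * 4 * 4 * 4 * 4 * 4 * 4 * power(4, 0)
= 4 * 4 * 4 * 4 * 4 * 4 * 4 * 4 * 1
= 65536


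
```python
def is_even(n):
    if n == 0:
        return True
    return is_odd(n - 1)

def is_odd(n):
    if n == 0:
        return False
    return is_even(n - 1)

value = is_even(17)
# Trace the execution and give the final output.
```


is_even(17)
= is_odd(16)
= is_even(15)
= is_odd(14)
= is_even(13)
= is_odd(12)
= is_even(11)
= is_odd(10)
= is_even(9)
= is_odd(8)
= is_even(7)
= is_odd(6)
= is_even(5)
= is_odd(4)
= is_even(3)
= is_odd(2)
= is_even(1)
= is_odd(0)
n == 0: return False
= False


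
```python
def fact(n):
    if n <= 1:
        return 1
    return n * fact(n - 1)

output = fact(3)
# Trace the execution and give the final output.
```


fact(3)
= 3 * fact(2)
= 3 * 2 * fact(1)
= 3 * 2 * 1
= 6


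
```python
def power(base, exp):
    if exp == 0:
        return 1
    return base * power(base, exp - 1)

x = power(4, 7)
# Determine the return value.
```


power(4, 7)
= 4 * power(4, 6)
= 4 * 4 * power(4, 5)
= 4 * 4 * 4 * power(4, 4)
= 4 * 4 * 4 * 4 * power(4, 3)
= 4 * 4 * 4 * 4 * 4 * power(4, 2)
= 4 * 4 * 4 * 4 * 4 * 4 * power(4, 1)
= 4 * 4 * 4 * 4 * 4 * 4 * 4 * power(4, 0)
= 4 * 4 * 4 * 4 * 4 * 4 * 4 * 1
= 16384


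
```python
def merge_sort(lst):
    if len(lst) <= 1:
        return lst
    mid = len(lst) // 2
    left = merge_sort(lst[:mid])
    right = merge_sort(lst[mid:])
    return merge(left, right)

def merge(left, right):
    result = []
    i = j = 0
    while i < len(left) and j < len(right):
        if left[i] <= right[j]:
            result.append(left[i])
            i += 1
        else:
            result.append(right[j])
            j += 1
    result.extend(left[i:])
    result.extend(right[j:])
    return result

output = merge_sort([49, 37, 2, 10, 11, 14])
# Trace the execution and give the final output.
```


merge_sort([49, 37, 2, 10, 11, 14])
Split into [49, 37, 2] and [10, 11, 14]
Left sorted: [2, 37, 49]
Right sorted: [10, 11, 14]
Merge [2, 37, 49] and [10, 11, 14]
= [2, 10, 11, 14, 37, 49]


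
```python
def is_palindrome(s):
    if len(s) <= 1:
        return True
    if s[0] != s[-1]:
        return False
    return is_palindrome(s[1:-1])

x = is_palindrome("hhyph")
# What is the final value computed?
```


is_palindrome("hhyph")
"hhyph": s[0]='h' == s[-1]='h' -> is_palindrome("hyp")
"hyp": s[0]='h' != s[-1]='p' -> False
= False


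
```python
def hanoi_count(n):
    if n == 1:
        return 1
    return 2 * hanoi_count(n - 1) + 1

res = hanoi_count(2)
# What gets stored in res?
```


hanoi_count(2)
= 2 * hanoi_count(1) + 1
Now compute bottom-up:
hanoi_count(1) = 1
hanoi_count(2) = 2 * 1 + 1 = 3
= 3


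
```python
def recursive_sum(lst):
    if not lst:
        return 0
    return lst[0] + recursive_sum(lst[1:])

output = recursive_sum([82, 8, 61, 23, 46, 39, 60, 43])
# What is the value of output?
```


recursive_sum([82, 8, 61, 23, 46, 39, 60, 43])
= 82 + recursive_sum([8, 61, 23, 46, 39, 60, 43])
= 82 + 8 + recursive_sum([61, 23, 46, 39, 60, 43])
= 82 + 8 + 61 + recursive_sum([23, 46, 39, 60, 43])
= 82 + 8 + 61 + 23 + recursive_sum([46, 39, 60, 43])
= 82 + 8 + 61 + 23 + 46 + recursive_sum([39, 60, 43])
= 82 + 8 + 61 + 23 + 46 + 39 + recursive_sum([60, 43])
= 82 + 8 + 61 + 23 + 46 + 39 + 60 + recursive_sum([43])
= 82 + 8 + 61 + 23 + 46 + 39 + 60 + 43 + recursive_sum([])
= 82 + 8 + 61 + 23 + 46 + 39 + 60 + 43 + 0
= 362


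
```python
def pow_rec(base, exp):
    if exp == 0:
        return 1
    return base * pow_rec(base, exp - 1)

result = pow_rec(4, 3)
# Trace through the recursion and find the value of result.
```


pow_rec(4, 3)
= 4 * pow_rec(4, 2)
= 4 * 4 * pow_rec(4, 1)
= 4 * 4 * 4 * pow_rec(4, 0)
= 4 * 4 * 4 * 1
= 64


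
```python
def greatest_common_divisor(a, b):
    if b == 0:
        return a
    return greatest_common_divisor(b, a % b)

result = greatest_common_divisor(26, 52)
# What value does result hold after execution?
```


greatest_common_divisor(26, 52)
= greatest_common_divisor(52, 26 % 52) = greatest_common_divisor(52, 26)
= greatest_common_divisor(26, 52 % 26) = greatest_common_divisor(26, 0)
b == 0, return a = 26


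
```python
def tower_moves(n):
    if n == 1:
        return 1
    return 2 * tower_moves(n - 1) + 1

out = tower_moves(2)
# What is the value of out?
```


tower_moves(2)
= 2 * tower_moves(1) + 1
Now compute bottom-up:
tower_moves(1) = 1
tower_moves(2) = 2 * 1 + 1 = 3
= 3


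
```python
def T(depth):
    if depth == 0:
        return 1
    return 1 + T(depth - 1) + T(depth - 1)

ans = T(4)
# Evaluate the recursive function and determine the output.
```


T(4)
= 1 + T(3) + T(3)
= 1 + 2 * T(3)
T(k) = 2^(k+1) - 1
T(0) = 1
T(1) = 3
T(2) = 7
T(3) = 15
T(4) = 31
T(4) = 2^5 - 1 = 31


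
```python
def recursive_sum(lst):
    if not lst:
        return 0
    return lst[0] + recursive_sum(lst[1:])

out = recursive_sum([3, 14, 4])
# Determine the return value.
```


recursive_sum([3, 14, 4])
= 3 + recursive_sum([14, 4])
= 3 + 14 + recursive_sum([4])
= 3 + 14 + 4 + recursive_sum([])
= 3 + 14 + 4 + 0
= 21


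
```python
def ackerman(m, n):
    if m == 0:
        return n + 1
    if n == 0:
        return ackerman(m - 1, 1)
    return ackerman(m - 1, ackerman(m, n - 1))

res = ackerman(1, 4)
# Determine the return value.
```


ackerman(1, 4)
= ackerman(0, ackerman(1, 3))
First compute ackerman(1, 3) = 5
= ackerman(0, 5)
= 6


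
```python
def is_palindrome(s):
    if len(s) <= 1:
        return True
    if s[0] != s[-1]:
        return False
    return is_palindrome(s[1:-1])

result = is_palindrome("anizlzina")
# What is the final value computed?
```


is_palindrome("anizlzina")
"anizlzina": s[0]='a' == s[-1]='a' -> is_palindrome("nizlzin")
"nizlzin": s[0]='n' == s[-1]='n' -> is_palindrome("izlzi")
"izlzi": s[0]='i' == s[-1]='i' -> is_palindrome("zlz")
"zlz": s[0]='z' == s[-1]='z' -> is_palindrome("l")
"l": len <= 1 -> True
= True


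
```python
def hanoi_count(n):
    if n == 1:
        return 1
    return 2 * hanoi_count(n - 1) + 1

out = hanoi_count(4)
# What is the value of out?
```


hanoi_count(4)
= 2 * hanoi_count(3) + 1
= 2 * (2 * hanoi_count(2) + 1) + 1
= 2 * (2 * (2 * hanoi_count(1) + 1) + 1) + 1
Now compute bottom-up:
hanoi_count(1) = 1
hanoi_count(2) = 2 * 1 + 1 = 3
hanoi_count(3) = 2 * 3 + 1 = 7
hanoi_count(4) = 2 * 7 + 1 = 15
= 15
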